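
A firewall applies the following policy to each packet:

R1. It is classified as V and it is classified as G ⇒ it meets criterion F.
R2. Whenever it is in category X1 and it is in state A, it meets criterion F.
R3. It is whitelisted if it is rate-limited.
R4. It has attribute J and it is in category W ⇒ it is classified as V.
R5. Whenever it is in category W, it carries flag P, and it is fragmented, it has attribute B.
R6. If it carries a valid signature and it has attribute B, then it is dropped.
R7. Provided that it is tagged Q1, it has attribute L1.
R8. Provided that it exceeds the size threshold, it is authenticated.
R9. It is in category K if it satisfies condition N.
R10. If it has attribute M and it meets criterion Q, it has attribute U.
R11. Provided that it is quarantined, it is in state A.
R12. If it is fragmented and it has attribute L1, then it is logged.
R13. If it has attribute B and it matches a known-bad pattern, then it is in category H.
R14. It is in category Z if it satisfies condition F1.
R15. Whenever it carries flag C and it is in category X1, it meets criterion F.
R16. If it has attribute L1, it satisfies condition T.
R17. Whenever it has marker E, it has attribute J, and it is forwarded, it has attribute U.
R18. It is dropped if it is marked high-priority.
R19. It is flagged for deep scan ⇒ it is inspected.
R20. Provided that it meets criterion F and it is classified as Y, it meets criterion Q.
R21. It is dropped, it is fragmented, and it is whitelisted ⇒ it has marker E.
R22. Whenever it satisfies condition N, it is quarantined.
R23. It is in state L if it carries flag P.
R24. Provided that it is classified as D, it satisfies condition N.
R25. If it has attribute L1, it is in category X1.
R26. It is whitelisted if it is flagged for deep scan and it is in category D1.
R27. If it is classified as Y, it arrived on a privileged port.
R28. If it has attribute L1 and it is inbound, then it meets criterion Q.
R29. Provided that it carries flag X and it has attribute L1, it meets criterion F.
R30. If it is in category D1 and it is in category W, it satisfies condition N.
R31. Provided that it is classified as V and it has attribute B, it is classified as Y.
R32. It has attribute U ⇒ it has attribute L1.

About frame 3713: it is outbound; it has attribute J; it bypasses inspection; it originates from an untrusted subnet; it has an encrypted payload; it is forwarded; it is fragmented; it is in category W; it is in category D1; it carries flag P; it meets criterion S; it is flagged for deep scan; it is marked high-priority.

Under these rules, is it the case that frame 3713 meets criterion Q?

Yes

By R4 (it has attribute J, it is in category W): it is classified as V.
By R5 (it is in category W, it carries flag P, it is fragmented): it has attribute B.
By R18 (it is marked high-priority): it is dropped.
By R26 (it is flagged for deep scan, it is in category D1): it is whitelisted.
By R30 (it is in category D1, it is in category W): it satisfies condition N.
By R31 (it is classified as V, it has attribute B): it is classified as Y.
By R21 (it is dropped, it is fragmented, it is whitelisted): it has marker E.
By R22 (it satisfies condition N): it is quarantined.
By R11 (it is quarantined): it is in state A.
By R17 (it has marker E, it has attribute J, it is forwarded): it has attribute U.
By R32 (it has attribute U): it has attribute L1.
By R25 (it has attribute L1): it is in category X1.
By R2 (it is in category X1, it is in state A): it meets criterion F.
By R20 (it meets criterion F, it is classified as Y): it meets criterion Q.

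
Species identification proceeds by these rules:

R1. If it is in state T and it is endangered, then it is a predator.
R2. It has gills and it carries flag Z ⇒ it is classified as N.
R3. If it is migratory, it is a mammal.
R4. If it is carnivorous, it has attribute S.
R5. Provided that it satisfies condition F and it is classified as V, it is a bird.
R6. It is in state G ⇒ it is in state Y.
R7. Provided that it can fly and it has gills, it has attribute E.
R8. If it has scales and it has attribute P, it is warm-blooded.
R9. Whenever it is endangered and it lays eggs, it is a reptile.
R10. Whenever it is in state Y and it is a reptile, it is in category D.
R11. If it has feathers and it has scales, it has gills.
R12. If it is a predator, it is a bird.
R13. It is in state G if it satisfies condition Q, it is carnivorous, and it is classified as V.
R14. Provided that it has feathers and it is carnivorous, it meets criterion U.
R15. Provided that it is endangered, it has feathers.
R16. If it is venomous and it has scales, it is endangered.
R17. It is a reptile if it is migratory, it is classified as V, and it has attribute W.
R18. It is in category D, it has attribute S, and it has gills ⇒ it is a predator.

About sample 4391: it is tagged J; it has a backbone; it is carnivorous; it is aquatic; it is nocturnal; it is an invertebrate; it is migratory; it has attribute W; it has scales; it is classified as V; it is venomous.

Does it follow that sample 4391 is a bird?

No

Forward chaining from the given facts derives: is a mammal, has attribute S, is endangered, is a reptile, has feathers, has gills, meets criterion U.
Rules concluding "it is a bird": R5 needs "it satisfies condition F"; R12 needs "it is a predator" — none of these are established.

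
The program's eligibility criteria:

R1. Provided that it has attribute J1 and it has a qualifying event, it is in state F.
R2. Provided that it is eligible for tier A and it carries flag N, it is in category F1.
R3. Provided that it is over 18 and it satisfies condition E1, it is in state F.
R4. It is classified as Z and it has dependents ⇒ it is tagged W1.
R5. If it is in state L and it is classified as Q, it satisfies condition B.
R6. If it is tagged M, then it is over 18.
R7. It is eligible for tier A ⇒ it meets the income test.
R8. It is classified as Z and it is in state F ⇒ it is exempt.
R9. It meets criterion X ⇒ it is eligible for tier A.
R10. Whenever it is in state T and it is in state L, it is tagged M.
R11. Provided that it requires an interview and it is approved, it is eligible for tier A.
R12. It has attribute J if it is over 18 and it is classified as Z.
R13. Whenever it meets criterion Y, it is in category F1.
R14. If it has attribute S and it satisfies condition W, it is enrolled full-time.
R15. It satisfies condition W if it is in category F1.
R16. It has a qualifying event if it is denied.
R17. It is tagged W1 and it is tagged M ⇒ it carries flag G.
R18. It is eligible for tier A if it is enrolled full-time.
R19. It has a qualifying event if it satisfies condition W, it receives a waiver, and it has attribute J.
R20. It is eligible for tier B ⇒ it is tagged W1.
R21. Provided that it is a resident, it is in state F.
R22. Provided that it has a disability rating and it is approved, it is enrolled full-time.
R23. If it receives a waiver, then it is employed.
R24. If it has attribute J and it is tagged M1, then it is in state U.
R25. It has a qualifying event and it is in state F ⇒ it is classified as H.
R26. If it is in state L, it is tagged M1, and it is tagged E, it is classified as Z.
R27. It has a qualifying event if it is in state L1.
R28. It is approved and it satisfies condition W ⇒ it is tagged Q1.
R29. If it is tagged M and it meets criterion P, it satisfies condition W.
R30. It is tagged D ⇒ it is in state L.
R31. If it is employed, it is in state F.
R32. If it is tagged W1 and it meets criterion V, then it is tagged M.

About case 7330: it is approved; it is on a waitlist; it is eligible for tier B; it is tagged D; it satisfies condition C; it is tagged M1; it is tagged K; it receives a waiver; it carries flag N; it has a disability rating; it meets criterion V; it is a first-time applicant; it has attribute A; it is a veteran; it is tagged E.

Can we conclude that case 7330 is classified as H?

By R20 (it is eligible for tier B): it is tagged W1.
By R22 (it has a disability rating, it is approved): it is enrolled full-time.
By R23 (it receives a waiver): it is employed.
By R30 (it is tagged D): it is in state L.
By R31 (it is employed): it is in state F.
By R32 (it is tagged W1, it meets criterion V): it is tagged M.
By R6 (it is tagged M): it is over 18.
By R18 (it is enrolled full-time): it is eligible for tier A.
By R26 (it is in state L, it is tagged M1, it is tagged E): it is classified as Z.
By R2 (it is eligible for tier A, it carries flag N): it is in category F1.
By R12 (it is over 18, it is classified as Z): it has attribute J.
By R15 (it is in category F1): it satisfies condition W.
By R19 (it satisfies condition W, it receives a waiver, it has attribute J): it has a qualifying event.
By R25 (it has a qualifying event, it is in state F): it is classified as H.

Yes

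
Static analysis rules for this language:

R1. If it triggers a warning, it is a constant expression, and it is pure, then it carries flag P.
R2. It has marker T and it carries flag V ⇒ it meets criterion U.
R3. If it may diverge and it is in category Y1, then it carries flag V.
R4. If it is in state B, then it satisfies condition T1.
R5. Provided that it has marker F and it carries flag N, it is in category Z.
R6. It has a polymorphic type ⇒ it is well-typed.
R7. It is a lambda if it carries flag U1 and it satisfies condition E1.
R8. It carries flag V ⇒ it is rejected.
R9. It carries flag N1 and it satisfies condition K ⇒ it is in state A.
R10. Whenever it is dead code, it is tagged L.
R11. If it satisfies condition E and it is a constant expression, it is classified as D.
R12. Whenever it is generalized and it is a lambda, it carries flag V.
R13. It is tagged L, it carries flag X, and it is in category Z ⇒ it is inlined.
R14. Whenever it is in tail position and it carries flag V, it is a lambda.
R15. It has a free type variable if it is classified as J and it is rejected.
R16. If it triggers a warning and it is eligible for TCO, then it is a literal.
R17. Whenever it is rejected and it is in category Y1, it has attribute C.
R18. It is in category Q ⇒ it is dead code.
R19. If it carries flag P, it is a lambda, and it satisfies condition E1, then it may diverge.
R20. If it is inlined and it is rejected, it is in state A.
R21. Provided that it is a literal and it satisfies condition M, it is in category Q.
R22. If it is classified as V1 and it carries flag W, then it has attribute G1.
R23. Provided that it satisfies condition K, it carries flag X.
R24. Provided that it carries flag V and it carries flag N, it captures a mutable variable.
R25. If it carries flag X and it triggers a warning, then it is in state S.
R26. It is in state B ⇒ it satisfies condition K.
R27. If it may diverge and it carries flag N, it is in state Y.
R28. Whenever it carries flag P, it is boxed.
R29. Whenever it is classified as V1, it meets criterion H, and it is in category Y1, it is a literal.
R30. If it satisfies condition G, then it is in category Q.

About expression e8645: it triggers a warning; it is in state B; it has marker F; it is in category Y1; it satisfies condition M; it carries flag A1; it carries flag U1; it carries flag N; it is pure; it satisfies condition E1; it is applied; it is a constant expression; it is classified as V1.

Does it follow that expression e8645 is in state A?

No

Forward chaining from the given facts derives: carries flag P, satisfies condition T1, is in category Z, is a lambda, may diverge, satisfies condition K, is in state Y, is boxed, carries flag V, is rejected, has attribute C, carries flag X, captures a mutable variable, is in state S.
Rules concluding "it is in state A": R9 needs "it carries flag N1"; R20 needs "it is inlined" — none of these are established.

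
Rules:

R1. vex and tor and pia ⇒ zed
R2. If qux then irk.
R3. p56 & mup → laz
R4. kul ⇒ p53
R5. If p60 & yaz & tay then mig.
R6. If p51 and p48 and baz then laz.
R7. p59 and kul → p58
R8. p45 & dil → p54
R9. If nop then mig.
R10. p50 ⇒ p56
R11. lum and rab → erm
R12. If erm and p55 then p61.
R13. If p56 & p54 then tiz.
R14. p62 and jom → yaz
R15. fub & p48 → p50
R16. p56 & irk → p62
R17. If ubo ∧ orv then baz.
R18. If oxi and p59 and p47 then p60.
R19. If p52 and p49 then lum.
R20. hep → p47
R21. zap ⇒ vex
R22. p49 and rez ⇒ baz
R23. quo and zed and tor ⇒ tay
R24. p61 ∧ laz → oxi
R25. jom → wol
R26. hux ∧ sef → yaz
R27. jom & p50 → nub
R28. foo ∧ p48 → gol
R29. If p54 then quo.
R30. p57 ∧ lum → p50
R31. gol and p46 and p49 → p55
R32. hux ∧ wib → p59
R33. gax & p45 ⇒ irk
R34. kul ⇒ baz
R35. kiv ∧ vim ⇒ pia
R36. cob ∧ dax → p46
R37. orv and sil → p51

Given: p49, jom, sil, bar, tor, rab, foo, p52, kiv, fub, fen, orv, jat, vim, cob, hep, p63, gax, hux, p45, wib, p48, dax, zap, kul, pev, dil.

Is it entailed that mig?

Yes

p54  (by R8: p45, dil)
p50  (by R15: fub, p48)
lum  (by R19: p52, p49)
p47  (by R20: hep)
vex  (by R21: zap)
gol  (by R28: foo, p48)
quo  (by R29: p54)
p59  (by R32: hux, wib)
irk  (by R33: gax, p45)
baz  (by R34: kul)
pia  (by R35: kiv, vim)
p46  (by R36: cob, dax)
p51  (by R37: orv, sil)
zed  (by R1: vex, tor, pia)
laz  (by R6: p51, p48, baz)
p56  (by R10: p50)
erm  (by R11: lum, rab)
p62  (by R16: p56, irk)
tay  (by R23: quo, zed, tor)
p55  (by R31: gol, p46, p49)
p61  (by R12: erm, p55)
yaz  (by R14: p62, jom)
oxi  (by R24: p61, laz)
p60  (by R18: oxi, p59, p47)
mig  (by R5: p60, yaz, tay)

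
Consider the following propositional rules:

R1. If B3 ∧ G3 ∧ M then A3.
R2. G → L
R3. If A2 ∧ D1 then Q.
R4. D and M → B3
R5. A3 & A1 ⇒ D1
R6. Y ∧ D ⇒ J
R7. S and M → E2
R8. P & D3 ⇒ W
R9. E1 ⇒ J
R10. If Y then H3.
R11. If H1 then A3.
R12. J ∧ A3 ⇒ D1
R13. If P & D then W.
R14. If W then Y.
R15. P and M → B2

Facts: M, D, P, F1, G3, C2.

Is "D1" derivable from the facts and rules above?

B3  (by R4: D, M)
W  (by R13: P, D)
Y  (by R14: W)
A3  (by R1: B3, G3, M)
J  (by R6: Y, D)
D1  (by R12: J, A3)

Yes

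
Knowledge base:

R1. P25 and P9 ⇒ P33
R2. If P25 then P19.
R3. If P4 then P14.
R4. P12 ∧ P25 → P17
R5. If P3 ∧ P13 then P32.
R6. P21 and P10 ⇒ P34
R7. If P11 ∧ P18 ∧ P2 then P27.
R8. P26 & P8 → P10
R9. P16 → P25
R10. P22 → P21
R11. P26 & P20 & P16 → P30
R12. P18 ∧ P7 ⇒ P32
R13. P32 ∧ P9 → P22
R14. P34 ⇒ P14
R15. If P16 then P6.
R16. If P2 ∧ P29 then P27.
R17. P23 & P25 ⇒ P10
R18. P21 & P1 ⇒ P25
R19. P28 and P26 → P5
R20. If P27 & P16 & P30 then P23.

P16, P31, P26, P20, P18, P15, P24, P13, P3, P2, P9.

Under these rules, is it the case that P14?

No

Forward chaining from the given facts derives: P32, P25, P30, P22, P6, P33, P19, P21.
Rules concluding P14: R3 needs P4; R14 needs P34 — none of these are established.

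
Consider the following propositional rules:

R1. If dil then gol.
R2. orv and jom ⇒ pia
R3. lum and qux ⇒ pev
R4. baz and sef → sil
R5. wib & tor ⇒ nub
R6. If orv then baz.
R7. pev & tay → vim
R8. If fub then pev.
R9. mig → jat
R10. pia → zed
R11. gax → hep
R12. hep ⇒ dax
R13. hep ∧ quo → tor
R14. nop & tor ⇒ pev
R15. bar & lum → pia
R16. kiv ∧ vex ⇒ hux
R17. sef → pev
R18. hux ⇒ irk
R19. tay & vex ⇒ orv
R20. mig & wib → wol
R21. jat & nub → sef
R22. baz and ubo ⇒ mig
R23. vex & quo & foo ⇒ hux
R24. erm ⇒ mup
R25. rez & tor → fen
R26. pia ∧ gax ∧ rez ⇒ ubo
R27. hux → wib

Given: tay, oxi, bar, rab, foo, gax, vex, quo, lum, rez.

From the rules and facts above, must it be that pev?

hep  (by R11: gax)
tor  (by R13: hep, quo)
pia  (by R15: bar, lum)
orv  (by R19: tay, vex)
hux  (by R23: vex, quo, foo)
ubo  (by R26: pia, gax, rez)
wib  (by R27: hux)
nub  (by R5: wib, tor)
baz  (by R6: orv)
mig  (by R22: baz, ubo)
jat  (by R9: mig)
sef  (by R21: jat, nub)
pev  (by R17: sef)

Yes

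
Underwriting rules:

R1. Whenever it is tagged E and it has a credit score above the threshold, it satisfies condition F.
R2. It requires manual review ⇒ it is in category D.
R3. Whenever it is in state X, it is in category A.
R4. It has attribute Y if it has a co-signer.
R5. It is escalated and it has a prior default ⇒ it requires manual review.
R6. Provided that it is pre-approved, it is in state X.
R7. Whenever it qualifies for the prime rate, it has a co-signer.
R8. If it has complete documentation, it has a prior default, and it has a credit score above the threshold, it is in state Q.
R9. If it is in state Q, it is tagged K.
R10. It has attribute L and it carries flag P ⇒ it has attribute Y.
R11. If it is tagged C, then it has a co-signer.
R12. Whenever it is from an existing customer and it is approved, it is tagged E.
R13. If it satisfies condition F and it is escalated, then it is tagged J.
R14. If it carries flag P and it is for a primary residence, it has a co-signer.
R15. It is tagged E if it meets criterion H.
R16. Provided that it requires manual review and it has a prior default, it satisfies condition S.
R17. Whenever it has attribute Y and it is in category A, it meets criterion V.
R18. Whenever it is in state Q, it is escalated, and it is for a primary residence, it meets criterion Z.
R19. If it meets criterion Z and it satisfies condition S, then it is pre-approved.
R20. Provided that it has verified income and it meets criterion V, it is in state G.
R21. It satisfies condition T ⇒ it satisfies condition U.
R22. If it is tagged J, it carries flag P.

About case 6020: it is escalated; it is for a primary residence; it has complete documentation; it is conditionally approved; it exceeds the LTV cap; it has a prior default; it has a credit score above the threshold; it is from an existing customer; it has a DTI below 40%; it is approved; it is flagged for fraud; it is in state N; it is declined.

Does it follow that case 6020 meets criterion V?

By R5 (it is escalated, it has a prior default): it requires manual review.
By R8 (it has complete documentation, it has a prior default, it has a credit score above the threshold): it is in state Q.
By R12 (it is from an existing customer, it is approved): it is tagged E.
By R16 (it requires manual review, it has a prior default): it satisfies condition S.
By R18 (it is in state Q, it is escalated, it is for a primary residence): it meets criterion Z.
By R19 (it meets criterion Z, it satisfies condition S): it is pre-approved.
By R1 (it is tagged E, it has a credit score above the threshold): it satisfies condition F.
By R6 (it is pre-approved): it is in state X.
By R13 (it satisfies condition F, it is escalated): it is tagged J.
By R22 (it is tagged J): it carries flag P.
By R3 (it is in state X): it is in category A.
By R14 (it carries flag P, it is for a primary residence): it has a co-signer.
By R4 (it has a co-signer): it has attribute Y.
By R17 (it has attribute Y, it is in category A): it meets criterion V.

Yes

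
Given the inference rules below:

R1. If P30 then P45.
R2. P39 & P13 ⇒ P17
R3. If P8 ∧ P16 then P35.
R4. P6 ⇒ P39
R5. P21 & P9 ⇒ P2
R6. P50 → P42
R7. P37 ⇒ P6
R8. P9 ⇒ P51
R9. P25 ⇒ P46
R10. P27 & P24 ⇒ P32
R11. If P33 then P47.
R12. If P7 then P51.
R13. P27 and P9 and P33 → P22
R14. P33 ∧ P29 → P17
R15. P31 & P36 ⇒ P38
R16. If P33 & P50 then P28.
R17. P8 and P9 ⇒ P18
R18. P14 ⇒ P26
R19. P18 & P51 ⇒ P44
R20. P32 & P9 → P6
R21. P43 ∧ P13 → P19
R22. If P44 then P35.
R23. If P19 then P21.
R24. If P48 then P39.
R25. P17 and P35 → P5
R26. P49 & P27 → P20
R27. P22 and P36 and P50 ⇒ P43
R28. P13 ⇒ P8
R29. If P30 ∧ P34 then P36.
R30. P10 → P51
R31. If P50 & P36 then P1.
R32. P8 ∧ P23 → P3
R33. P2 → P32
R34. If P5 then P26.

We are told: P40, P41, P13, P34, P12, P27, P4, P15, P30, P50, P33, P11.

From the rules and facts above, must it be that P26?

No

Forward chaining from the given facts derives: P45, P42, P47, P28, P8, P36, P1.
Rules concluding P26: R18 needs P14; R34 needs P5 — none of these are established.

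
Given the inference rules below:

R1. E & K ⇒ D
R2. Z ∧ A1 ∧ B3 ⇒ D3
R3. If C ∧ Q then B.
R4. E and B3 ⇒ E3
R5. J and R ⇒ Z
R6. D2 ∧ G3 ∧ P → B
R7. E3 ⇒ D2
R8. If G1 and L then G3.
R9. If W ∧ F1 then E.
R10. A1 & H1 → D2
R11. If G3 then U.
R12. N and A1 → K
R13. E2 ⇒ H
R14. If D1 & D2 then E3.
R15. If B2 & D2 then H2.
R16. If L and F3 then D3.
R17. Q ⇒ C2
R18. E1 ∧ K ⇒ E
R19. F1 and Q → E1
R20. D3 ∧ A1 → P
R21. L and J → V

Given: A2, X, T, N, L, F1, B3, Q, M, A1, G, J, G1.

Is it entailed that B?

No

Forward chaining from the given facts derives: G3, U, K, C2, E1, V, E, D, E3, D2.
Rules concluding B: R3 needs C; R6 needs P — none of these are established.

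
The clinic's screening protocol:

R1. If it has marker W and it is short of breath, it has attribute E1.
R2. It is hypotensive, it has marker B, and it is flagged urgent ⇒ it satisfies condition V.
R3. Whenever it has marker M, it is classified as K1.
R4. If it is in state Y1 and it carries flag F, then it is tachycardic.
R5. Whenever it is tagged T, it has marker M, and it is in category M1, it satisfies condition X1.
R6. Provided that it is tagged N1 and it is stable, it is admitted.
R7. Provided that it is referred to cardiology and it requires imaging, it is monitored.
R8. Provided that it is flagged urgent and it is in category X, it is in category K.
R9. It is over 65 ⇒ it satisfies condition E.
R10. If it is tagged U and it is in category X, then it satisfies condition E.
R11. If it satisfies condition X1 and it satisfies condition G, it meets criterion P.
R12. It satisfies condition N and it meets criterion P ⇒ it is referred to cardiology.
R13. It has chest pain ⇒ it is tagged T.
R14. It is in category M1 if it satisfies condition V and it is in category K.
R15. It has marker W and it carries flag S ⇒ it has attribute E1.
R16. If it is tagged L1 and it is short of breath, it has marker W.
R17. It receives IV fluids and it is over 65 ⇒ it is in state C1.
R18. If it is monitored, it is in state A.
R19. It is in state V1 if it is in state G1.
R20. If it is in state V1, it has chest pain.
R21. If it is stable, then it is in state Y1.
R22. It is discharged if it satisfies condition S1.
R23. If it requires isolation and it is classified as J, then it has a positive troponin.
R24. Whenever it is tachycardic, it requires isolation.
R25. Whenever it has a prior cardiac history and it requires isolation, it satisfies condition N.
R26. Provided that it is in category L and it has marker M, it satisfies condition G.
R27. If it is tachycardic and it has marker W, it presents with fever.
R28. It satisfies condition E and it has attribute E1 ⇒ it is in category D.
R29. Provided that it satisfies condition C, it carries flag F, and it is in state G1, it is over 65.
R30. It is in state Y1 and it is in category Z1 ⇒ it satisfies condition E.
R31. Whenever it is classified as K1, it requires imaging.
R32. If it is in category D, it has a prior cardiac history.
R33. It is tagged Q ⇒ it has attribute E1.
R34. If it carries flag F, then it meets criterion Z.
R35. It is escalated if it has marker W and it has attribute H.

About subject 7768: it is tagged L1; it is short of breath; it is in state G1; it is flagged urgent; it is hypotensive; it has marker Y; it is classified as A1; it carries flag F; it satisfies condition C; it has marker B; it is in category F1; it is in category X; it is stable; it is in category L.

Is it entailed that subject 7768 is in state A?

No

Forward chaining from the given facts derives: satisfies condition V, is in category K, is in category M1, has marker W, is in state V1, has chest pain, is in state Y1, is over 65, meets criterion Z, has attribute E1, is tachycardic, satisfies condition E, is tagged T, requires isolation, presents with fever, is in category D, has a prior cardiac history, satisfies condition N.
The only rule concluding "it is in state A" is R18, which needs "it is monitored"; that is never established.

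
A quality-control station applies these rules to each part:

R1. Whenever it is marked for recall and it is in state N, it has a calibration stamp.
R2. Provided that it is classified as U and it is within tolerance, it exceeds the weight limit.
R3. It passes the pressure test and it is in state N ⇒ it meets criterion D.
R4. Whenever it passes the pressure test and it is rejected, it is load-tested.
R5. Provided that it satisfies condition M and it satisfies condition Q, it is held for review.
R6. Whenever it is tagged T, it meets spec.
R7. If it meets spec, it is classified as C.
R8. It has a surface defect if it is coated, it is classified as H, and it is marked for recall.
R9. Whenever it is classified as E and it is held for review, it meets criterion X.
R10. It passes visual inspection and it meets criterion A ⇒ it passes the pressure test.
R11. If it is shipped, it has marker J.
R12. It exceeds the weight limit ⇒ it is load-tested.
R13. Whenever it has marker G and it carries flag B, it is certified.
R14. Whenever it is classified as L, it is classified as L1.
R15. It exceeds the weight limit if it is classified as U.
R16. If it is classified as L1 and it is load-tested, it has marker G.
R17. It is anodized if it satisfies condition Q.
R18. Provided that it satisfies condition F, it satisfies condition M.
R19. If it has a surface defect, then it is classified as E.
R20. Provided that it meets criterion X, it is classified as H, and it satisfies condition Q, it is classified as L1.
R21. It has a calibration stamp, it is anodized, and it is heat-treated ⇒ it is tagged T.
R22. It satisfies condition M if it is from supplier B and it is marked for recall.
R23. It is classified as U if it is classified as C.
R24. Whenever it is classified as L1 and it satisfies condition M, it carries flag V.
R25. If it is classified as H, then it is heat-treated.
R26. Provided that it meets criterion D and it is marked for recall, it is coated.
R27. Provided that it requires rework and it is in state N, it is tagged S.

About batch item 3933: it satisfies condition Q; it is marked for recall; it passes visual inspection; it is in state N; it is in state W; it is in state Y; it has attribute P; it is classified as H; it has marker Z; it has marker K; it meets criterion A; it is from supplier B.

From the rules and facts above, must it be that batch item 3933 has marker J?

No

Forward chaining from the given facts derives: has a calibration stamp, passes the pressure test, is anodized, satisfies condition M, is heat-treated, meets criterion D, is held for review, is tagged T, is coated, meets spec, is classified as C, has a surface defect, is classified as E, is classified as U, meets criterion X, exceeds the weight limit, is classified as L1, carries flag V, is load-tested, has marker G.
The only rule concluding "it has marker J" is R11, which needs "it is shipped"; that is never established.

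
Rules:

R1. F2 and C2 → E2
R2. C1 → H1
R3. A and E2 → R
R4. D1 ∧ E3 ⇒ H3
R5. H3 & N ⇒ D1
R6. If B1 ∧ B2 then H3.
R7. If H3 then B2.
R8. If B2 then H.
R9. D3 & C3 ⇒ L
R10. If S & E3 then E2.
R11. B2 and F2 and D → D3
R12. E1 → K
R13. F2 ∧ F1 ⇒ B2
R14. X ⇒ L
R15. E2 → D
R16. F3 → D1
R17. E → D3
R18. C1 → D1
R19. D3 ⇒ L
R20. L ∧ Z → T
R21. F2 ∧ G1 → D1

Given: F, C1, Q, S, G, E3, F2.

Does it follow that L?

Yes

E2  (by R10: S, E3)
D  (by R15: E2)
D1  (by R18: C1)
H3  (by R4: D1, E3)
B2  (by R7: H3)
D3  (by R11: B2, F2, D)
L  (by R19: D3)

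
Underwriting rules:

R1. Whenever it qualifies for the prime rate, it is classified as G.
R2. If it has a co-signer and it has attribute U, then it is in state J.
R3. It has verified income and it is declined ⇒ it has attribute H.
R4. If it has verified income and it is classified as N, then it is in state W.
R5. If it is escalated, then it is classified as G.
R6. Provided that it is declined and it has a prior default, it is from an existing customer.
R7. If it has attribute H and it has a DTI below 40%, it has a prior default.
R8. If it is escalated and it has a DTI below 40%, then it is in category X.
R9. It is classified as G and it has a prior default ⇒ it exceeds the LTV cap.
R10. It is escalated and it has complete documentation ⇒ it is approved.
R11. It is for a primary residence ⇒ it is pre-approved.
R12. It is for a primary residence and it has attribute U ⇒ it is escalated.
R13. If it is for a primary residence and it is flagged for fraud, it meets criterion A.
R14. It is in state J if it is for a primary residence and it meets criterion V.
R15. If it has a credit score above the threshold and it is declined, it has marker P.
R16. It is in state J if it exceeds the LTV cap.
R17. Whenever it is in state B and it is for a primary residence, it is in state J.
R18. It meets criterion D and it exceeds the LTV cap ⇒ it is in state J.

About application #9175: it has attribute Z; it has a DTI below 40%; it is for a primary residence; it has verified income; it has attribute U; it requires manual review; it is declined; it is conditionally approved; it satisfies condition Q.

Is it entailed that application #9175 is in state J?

Yes

By R3 (it has verified income, it is declined): it has attribute H.
By R7 (it has attribute H, it has a DTI below 40%): it has a prior default.
By R12 (it is for a primary residence, it has attribute U): it is escalated.
By R5 (it is escalated): it is classified as G.
By R9 (it is classified as G, it has a prior default): it exceeds the LTV cap.
By R16 (it exceeds the LTV cap): it is in state J.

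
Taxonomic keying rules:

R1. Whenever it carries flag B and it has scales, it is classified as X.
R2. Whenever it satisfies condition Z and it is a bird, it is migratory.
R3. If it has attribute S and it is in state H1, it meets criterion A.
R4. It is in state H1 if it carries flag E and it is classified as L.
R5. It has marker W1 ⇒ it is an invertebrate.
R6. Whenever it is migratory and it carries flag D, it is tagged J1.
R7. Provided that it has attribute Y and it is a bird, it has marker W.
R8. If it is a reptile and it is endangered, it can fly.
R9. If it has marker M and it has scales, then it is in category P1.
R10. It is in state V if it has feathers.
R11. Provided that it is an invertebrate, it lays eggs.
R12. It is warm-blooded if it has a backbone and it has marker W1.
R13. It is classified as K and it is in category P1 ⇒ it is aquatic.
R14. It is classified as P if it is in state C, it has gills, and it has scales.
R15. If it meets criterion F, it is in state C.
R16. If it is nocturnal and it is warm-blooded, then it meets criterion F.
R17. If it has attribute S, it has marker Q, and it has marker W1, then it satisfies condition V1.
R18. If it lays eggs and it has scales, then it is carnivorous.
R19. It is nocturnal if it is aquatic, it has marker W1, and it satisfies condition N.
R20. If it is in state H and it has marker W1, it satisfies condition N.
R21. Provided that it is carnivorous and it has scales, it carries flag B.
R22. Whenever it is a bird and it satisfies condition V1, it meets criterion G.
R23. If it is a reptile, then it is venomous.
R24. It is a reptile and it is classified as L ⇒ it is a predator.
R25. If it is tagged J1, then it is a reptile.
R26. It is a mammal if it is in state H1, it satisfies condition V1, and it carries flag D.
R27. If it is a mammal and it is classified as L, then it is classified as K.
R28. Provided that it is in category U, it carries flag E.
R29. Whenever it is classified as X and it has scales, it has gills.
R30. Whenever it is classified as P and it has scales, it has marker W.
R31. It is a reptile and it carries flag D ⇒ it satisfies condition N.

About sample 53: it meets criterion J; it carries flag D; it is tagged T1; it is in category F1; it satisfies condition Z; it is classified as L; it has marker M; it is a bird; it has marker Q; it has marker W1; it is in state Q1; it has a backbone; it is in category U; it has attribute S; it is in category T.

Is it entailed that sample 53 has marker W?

No

Forward chaining from the given facts derives: is migratory, is an invertebrate, is tagged J1, lays eggs, is warm-blooded, satisfies condition V1, meets criterion G, is a reptile, carries flag E, satisfies condition N, is in state H1, is venomous, is a predator, is a mammal, is classified as K, meets criterion A.
Rules concluding "it has marker W": R7 needs "it has attribute Y"; R30 needs "it is classified as P" — none of these are established.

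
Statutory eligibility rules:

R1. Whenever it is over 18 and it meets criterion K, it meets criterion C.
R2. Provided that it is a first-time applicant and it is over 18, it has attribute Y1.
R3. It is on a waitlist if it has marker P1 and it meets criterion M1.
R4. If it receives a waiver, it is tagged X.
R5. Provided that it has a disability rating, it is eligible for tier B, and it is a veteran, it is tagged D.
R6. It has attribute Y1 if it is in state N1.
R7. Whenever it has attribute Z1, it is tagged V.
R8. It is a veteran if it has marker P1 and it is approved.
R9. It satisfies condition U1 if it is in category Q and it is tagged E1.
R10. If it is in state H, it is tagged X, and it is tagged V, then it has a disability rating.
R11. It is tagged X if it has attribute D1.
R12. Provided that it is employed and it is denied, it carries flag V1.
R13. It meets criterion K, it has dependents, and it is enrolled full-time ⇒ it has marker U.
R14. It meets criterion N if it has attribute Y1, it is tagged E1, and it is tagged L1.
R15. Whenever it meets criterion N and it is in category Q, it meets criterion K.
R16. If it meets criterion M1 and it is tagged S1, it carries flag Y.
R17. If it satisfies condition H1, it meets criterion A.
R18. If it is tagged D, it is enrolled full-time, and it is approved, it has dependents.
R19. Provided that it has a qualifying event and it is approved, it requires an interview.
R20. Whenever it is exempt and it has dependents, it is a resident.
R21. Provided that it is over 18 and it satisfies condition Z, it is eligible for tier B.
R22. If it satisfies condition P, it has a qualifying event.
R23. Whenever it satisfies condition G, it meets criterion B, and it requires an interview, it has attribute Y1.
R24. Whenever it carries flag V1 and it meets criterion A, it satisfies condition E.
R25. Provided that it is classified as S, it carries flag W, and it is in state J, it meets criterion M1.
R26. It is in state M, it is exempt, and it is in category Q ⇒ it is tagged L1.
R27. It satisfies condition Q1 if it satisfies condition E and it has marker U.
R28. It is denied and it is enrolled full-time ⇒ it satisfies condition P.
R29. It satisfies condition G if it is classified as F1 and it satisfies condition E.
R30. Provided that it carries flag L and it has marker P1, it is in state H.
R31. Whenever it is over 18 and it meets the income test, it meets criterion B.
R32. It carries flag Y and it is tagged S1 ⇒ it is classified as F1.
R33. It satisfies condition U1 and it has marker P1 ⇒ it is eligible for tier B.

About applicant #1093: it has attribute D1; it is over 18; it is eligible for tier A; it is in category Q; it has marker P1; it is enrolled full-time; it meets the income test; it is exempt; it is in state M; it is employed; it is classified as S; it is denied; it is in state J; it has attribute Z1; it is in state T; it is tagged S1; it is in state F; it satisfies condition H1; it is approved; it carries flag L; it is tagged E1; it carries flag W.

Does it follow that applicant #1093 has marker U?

Yes

By R7 (it has attribute Z1): it is tagged V.
By R8 (it has marker P1, it is approved): it is a veteran.
By R9 (it is in category Q, it is tagged E1): it satisfies condition U1.
By R11 (it has attribute D1): it is tagged X.
By R12 (it is employed, it is denied): it carries flag V1.
By R17 (it satisfies condition H1): it meets criterion A.
By R24 (it carries flag V1, it meets criterion A): it satisfies condition E.
By R25 (it is classified as S, it carries flag W, it is in state J): it meets criterion M1.
By R26 (it is in state M, it is exempt, it is in category Q): it is tagged L1.
By R28 (it is denied, it is enrolled full-time): it satisfies condition P.
By R30 (it carries flag L, it has marker P1): it is in state H.
By R31 (it is over 18, it meets the income test): it meets criterion B.
By R33 (it satisfies condition U1, it has marker P1): it is eligible for tier B.
By R10 (it is in state H, it is tagged X, it is tagged V): it has a disability rating.
By R16 (it meets criterion M1, it is tagged S1): it carries flag Y.
By R22 (it satisfies condition P): it has a qualifying event.
By R32 (it carries flag Y, it is tagged S1): it is classified as F1.
By R5 (it has a disability rating, it is eligible for tier B, it is a veteran): it is tagged D.
By R18 (it is tagged D, it is enrolled full-time, it is approved): it has dependents.
By R19 (it has a qualifying event, it is approved): it requires an interview.
By R29 (it is classified as F1, it satisfies condition E): it satisfies condition G.
By R23 (it satisfies condition G, it meets criterion B, it requires an interview): it has attribute Y1.
By R14 (it has attribute Y1, it is tagged E1, it is tagged L1): it meets criterion N.
By R15 (it meets criterion N, it is in category Q): it meets criterion K.
By R13 (it meets criterion K, it has dependents, it is enrolled full-time): it has marker U.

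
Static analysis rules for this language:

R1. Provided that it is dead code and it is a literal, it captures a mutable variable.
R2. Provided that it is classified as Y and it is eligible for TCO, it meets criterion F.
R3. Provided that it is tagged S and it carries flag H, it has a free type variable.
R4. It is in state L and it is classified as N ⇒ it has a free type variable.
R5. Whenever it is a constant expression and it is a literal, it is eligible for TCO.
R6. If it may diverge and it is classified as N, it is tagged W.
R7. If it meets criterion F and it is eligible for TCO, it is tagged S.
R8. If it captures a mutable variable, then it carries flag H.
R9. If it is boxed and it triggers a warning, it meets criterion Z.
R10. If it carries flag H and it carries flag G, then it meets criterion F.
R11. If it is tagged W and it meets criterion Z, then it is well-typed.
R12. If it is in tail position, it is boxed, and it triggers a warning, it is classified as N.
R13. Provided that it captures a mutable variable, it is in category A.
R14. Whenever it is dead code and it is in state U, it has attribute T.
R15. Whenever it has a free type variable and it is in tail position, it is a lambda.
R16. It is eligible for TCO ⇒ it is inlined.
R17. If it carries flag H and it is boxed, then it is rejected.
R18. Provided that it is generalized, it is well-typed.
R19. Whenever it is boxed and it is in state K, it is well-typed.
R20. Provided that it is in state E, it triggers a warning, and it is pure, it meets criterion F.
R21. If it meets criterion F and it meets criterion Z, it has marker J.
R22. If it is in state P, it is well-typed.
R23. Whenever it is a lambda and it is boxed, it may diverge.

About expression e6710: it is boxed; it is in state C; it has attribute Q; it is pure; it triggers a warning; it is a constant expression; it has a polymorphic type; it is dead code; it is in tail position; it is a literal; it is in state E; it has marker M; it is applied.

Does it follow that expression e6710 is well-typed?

By R1 (it is dead code, it is a literal): it captures a mutable variable.
By R5 (it is a constant expression, it is a literal): it is eligible for TCO.
By R8 (it captures a mutable variable): it carries flag H.
By R9 (it is boxed, it triggers a warning): it meets criterion Z.
By R12 (it is in tail position, it is boxed, it triggers a warning): it is classified as N.
By R20 (it is in state E, it triggers a warning, it is pure): it meets criterion F.
By R7 (it meets criterion F, it is eligible for TCO): it is tagged S.
By R3 (it is tagged S, it carries flag H): it has a free type variable.
By R15 (it has a free type variable, it is in tail position): it is a lambda.
By R23 (it is a lambda, it is boxed): it may diverge.
By R6 (it may diverge, it is classified as N): it is tagged W.
By R11 (it is tagged W, it meets criterion Z): it is well-typed.

Yes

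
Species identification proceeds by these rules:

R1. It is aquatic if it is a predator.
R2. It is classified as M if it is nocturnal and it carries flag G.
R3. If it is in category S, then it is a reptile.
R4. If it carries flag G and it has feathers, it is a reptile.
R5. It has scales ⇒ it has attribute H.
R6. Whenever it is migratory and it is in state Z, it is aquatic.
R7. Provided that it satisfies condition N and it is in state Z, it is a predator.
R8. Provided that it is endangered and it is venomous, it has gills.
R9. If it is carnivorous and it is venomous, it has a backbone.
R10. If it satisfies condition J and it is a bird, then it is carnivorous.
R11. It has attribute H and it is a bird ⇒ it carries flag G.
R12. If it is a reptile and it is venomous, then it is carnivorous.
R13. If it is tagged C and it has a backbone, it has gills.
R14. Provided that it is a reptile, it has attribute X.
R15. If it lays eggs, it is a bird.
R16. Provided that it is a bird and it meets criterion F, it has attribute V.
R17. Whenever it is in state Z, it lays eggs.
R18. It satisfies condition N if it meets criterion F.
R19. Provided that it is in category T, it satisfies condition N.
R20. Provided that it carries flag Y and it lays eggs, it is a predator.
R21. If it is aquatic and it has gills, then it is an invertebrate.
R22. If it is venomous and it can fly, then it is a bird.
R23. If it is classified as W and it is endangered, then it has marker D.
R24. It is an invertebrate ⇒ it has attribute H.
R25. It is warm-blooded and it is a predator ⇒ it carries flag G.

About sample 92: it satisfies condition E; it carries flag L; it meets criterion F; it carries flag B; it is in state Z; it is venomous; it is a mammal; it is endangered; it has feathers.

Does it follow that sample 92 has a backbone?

Yes

By R8 (it is endangered, it is venomous): it has gills.
By R17 (it is in state Z): it lays eggs.
By R18 (it meets criterion F): it satisfies condition N.
By R7 (it satisfies condition N, it is in state Z): it is a predator.
By R15 (it lays eggs): it is a bird.
By R1 (it is a predator): it is aquatic.
By R21 (it is aquatic, it has gills): it is an invertebrate.
By R24 (it is an invertebrate): it has attribute H.
By R11 (it has attribute H, it is a bird): it carries flag G.
By R4 (it carries flag G, it has feathers): it is a reptile.
By R12 (it is a reptile, it is venomous): it is carnivorous.
By R9 (it is carnivorous, it is venomous): it has a backbone.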